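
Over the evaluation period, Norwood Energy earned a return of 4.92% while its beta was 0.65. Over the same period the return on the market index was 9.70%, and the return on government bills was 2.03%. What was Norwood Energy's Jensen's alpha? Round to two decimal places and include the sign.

Market excess return = 9.70% − 2.03% = 7.67%
CAPM benchmark = R_f + β(R_m − R_f) = 2.03% + 0.65 × 7.67% = 7.0155%
α = actual − benchmark = 4.92% − 7.0155% = -2.10%

-2.10%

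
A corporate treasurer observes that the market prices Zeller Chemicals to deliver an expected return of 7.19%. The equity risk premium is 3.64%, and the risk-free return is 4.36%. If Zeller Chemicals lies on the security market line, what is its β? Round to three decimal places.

β = (E(R) − R_f) / MRP = (7.19% − 4.36%) / 3.64% = 2.83% / 3.64% = 0.777

0.777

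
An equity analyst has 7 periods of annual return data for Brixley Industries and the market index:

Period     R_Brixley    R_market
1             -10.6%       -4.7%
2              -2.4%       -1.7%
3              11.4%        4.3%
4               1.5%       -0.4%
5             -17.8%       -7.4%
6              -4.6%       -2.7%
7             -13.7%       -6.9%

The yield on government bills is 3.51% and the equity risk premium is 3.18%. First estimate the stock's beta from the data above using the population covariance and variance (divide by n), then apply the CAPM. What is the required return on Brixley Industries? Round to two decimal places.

Mean R_i = (-10.6 − 2.4 + 11.4 + 1.5 − 17.8 − 4.6 − 13.7) / 7 = -5.1714%
Mean R_m = (-4.7 − 1.7 + 4.3 − 0.4 − 7.4 − 2.7 − 6.9) / 7 = -2.7857%
Σ(R_i − R̄_i)(R_m − R̄_m) = 240.1471  ⇒  Cov = 240.1471 / 7 = 34.3067
Σ(R_m − R̄_m)² = 98.9686  ⇒  Var(R_m) = 98.9686 / 7 = 14.1384
β = Cov / Var(R_m) = 34.3067 / 14.1384 = 2.4265
E(R) = R_f + β × MRP = 3.51% + 2.4265 × 3.18% = 11.23%

11.23%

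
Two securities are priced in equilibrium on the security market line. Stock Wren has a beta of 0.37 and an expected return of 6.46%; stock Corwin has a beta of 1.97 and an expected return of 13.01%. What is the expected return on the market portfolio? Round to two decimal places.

9.04%

Both satisfy E(R) = R_f + β·MRP, so the slope of the SML is
MRP = (13.01% − 6.46%) / (1.97 − 0.37) = 6.55% / 1.60 = 4.0938%
R_f = E(R_Wren) − β_Wren·MRP = 6.46% − 0.37 × 4.0938% = 4.9453%
E(R_m) = R_f + MRP = 4.9453% + 4.0938% = 9.04%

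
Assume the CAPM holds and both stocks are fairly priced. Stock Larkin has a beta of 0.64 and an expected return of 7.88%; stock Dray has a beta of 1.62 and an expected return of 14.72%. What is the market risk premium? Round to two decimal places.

Both satisfy E(R) = R_f + β·MRP, so the slope of the SML is
MRP = (14.72% − 7.88%) / (1.62 − 0.64) = 6.84% / 0.98 = 6.9796%

6.98%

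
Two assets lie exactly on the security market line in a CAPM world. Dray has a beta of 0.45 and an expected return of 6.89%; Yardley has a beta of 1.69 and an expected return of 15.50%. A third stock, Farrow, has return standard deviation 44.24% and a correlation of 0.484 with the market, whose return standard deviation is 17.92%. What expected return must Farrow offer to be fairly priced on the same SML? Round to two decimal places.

MRP = (15.50% − 6.89%) / (1.69 − 0.45) = 6.9435%
R_f = 6.89% − 0.45 × 6.9435% = 3.7654%
β_Farrow = ρ·σ_i/σ_m = 0.484 × 44.24 / 17.92 = 1.1949
E(R_Farrow) = R_f + β × MRP = 3.7654% + 1.1949 × 6.9435% = 12.06%

12.06%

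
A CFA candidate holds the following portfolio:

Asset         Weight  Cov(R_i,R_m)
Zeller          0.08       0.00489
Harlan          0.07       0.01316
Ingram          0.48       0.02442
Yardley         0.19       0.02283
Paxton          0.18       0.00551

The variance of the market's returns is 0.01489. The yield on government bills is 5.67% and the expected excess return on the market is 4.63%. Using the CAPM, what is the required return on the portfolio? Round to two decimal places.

11.38%

β_Zeller = 0.00489 / 0.01489 = 0.3284
β_Harlan = 0.01316 / 0.01489 = 0.8838
β_Ingram = 0.02442 / 0.01489 = 1.6400
β_Yardley = 0.02283 / 0.01489 = 1.5332
β_Paxton = 0.00551 / 0.01489 = 0.3700
β_P = Σ w_i β_i = 0.08×0.3284 + 0.07×0.8838 + 0.48×1.6400 + 0.19×1.5332 + 0.18×0.3700 = 1.2332
E(R_P) = R_f + β_P × MRP = 5.67% + 1.2332 × 4.63% = 11.38%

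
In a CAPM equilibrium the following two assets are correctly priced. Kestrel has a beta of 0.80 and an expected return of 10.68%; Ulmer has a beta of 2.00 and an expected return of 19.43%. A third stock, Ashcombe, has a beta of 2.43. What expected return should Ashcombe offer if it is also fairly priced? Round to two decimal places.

MRP (SML slope) = (19.43% − 10.68%) / (2.00 − 0.80) = 8.75% / 1.20 = 7.2917%
R_f (intercept) = 10.68% − 0.80 × 7.2917% = 4.8466%
E(R_Ashcombe) = R_f + β × MRP = 4.8466% + 2.43 × 7.2917% = 22.57%

22.57%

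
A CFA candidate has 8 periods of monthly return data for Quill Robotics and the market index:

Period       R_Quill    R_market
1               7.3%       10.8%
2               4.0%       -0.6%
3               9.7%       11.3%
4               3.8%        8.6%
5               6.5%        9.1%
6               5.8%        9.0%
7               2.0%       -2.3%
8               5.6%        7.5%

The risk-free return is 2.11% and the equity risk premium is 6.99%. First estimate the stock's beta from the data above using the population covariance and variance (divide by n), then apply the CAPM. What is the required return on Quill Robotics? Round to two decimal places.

Mean R_i = (7.3 + 4.0 + 9.7 + 3.8 + 6.5 + 5.8 + 2.0 + 5.6) / 8 = 5.5875%
Mean R_m = (10.8 − 0.6 + 11.3 + 8.6 + 9.1 + 9.0 − 2.3 + 7.5) / 8 = 6.6750%
Σ(R_i − R̄_i)(R_m − R̄_m) = 69.1075  ⇒  Cov = 69.1075 / 8 = 8.6384
Σ(R_m − R̄_m)² = 187.5550  ⇒  Var(R_m) = 187.5550 / 8 = 23.4444
β = Cov / Var(R_m) = 8.6384 / 23.4444 = 0.3685
E(R) = R_f + β × MRP = 2.11% + 0.3685 × 6.99% = 4.69%

4.69%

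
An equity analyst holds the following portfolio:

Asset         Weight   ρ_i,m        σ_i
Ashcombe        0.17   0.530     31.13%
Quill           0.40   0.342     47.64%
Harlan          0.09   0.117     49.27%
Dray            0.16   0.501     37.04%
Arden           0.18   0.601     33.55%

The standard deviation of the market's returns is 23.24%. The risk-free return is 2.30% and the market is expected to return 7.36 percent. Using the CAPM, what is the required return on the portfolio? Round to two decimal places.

β_Ashcombe = 0.530 × 31.13% / 23.24% = 0.7099
β_Quill = 0.342 × 47.64% / 23.24% = 0.7011
β_Harlan = 0.117 × 49.27% / 23.24% = 0.2480
β_Dray = 0.501 × 37.04% / 23.24% = 0.7985
β_Arden = 0.601 × 33.55% / 23.24% = 0.8676
β_P = Σ w_i β_i = 0.17×0.7099 + 0.40×0.7011 + 0.09×0.2480 + 0.16×0.7985 + 0.18×0.8676 = 0.7074
MRP = 7.36% − 2.30% = 5.06%
E(R_P) = R_f + β_P × MRP = 2.30% + 0.7074 × 5.06% = 5.88%

5.88%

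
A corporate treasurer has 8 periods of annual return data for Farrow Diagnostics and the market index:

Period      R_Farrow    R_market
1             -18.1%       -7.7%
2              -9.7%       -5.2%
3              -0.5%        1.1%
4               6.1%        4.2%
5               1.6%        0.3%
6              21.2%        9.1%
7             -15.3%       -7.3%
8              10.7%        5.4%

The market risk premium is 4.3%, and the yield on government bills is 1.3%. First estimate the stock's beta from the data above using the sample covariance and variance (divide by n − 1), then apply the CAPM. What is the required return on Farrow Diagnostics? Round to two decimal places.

Mean R_i = (-18.1 − 9.7 − 0.5 + 6.1 + 1.6 + 21.2 − 15.3 + 10.7) / 8 = -0.5000%
Mean R_m = (-7.7 − 5.2 + 1.1 + 4.2 + 0.3 + 9.1 − 7.3 + 5.4) / 8 = -0.0125%
Σ(R_i − R̄_i)(R_m − R̄_m) = 577.7000  ⇒  Cov = 577.7000 / 7 = 82.5286
Σ(R_m − R̄_m)² = 270.5288  ⇒  Var(R_m) = 270.5288 / 7 = 38.6470
β = Cov / Var(R_m) = 82.5286 / 38.6470 = 2.1354
E(R) = R_f + β × MRP = 1.3% + 2.1354 × 4.3% = 10.48%

10.48%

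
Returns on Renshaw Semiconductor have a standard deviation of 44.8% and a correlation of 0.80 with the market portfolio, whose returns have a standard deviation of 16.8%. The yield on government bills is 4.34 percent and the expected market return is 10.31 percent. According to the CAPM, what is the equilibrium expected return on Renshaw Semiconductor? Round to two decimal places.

17.08%

β = ρ × σ_i / σ_m = 0.80 × 44.8% / 16.8% = 2.1333
MRP = 10.31% − 4.34% = 5.97%
E(R) = 4.34% + 2.1333 × 5.97% = 17.08%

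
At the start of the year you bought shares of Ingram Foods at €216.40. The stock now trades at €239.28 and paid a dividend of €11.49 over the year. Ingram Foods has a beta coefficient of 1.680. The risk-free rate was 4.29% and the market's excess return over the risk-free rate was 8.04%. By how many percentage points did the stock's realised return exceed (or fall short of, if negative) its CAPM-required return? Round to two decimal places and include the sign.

Realised HPR = (P1 + D1 − P0) / P0 = (239.28 + 11.49 − 216.40) / 216.40 = 34.37 / 216.40 = 15.8826%
CAPM required = R_f + β·MRP = 4.29% + 1.680 × 8.04% = 17.79720%
α = realised − required = 15.8826% − 17.79720% = -1.91%

-1.91%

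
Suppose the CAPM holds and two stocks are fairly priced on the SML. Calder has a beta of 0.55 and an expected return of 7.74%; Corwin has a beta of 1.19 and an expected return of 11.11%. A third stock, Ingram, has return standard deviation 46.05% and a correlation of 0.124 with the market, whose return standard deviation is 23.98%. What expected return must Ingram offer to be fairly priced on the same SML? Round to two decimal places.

6.10%

MRP = (11.11% − 7.74%) / (1.19 − 0.55) = 5.2656%
R_f = 7.74% − 0.55 × 5.2656% = 4.8439%
β_Ingram = ρ·σ_i/σ_m = 0.124 × 46.05 / 23.98 = 0.2381
E(R_Ingram) = R_f + β × MRP = 4.8439% + 0.2381 × 5.2656% = 6.10%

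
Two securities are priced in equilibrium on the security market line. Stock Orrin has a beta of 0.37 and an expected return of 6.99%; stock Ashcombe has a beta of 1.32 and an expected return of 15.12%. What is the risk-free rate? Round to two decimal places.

3.82%

Both satisfy E(R) = R_f + β·MRP, so the slope of the SML is
MRP = (15.12% − 6.99%) / (1.32 − 0.37) = 8.13% / 0.95 = 8.5579%
R_f = E(R_Orrin) − β_Orrin·MRP = 6.99% − 0.37 × 8.5579% = 3.8236%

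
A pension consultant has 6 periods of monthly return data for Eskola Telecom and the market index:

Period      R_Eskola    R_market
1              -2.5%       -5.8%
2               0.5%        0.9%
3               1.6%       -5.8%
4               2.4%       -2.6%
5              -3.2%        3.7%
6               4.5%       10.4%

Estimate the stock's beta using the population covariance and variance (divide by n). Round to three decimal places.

0.173

Mean R_i = (-2.5 + 0.5 + 1.6 + 2.4 − 3.2 + 4.5) / 6 = 0.5500%
Mean R_m = (-5.8 + 0.9 − 5.8 − 2.6 + 3.7 + 10.4) / 6 = 0.1333%
Σ(R_i − R̄_i)(R_m − R̄_m) = 33.9500  ⇒  Cov = 33.9500 / 6 = 5.6583
Σ(R_m − R̄_m)² = 196.5933  ⇒  Var(R_m) = 196.5933 / 6 = 32.7656
β = Cov / Var(R_m) = 5.6583 / 32.7656 = 0.1727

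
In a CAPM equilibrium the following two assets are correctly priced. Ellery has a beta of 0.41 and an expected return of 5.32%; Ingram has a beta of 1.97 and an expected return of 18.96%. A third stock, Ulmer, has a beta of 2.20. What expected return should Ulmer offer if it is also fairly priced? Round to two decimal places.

20.97%

MRP (SML slope) = (18.96% − 5.32%) / (1.97 − 0.41) = 13.64% / 1.56 = 8.7436%
R_f (intercept) = 5.32% − 0.41 × 8.7436% = 1.7351%
E(R_Ulmer) = R_f + β × MRP = 1.7351% + 2.20 × 8.7436% = 20.97%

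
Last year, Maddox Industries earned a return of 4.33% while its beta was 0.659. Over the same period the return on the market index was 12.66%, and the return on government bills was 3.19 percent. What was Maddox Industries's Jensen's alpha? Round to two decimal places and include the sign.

-5.10%

Market excess return = 12.66% − 3.19% = 9.47%
CAPM benchmark = R_f + β(R_m − R_f) = 3.19% + 0.659 × 9.47% = 9.43073%
α = actual − benchmark = 4.33% − 9.43073% = -5.10%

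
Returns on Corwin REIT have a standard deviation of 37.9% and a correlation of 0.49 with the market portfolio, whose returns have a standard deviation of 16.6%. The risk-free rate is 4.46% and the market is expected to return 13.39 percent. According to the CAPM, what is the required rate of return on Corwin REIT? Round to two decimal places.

14.45%

β = ρ × σ_i / σ_m = 0.49 × 37.9% / 16.6% = 1.1187
MRP = 13.39% − 4.46% = 8.93%
E(R) = 4.46% + 1.1187 × 8.93% = 14.45%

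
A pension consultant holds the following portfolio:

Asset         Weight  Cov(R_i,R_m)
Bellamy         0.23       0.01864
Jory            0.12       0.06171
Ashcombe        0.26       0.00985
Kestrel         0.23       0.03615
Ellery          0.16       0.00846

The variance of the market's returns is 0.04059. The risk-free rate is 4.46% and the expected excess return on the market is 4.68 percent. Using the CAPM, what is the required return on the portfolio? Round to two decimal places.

β_Bellamy = 0.01864 / 0.04059 = 0.4592
β_Jory = 0.06171 / 0.04059 = 1.5203
β_Ashcombe = 0.00985 / 0.04059 = 0.2427
β_Kestrel = 0.03615 / 0.04059 = 0.8906
β_Ellery = 0.00846 / 0.04059 = 0.2084
β_P = Σ w_i β_i = 0.23×0.4592 + 0.12×1.5203 + 0.26×0.2427 + 0.23×0.8906 + 0.16×0.2084 = 0.5893
E(R_P) = R_f + β_P × MRP = 4.46% + 0.5893 × 4.68% = 7.22%

7.22%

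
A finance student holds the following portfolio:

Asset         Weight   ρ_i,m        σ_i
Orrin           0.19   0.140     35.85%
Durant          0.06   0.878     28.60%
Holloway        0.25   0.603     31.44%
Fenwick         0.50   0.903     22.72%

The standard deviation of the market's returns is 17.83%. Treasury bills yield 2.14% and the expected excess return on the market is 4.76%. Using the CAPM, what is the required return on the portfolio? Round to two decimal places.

6.80%

β_Orrin = 0.140 × 35.85% / 17.83% = 0.2815
β_Durant = 0.878 × 28.60% / 17.83% = 1.4083
β_Holloway = 0.603 × 31.44% / 17.83% = 1.0633
β_Fenwick = 0.903 × 22.72% / 17.83% = 1.1507
β_P = Σ w_i β_i = 0.19×0.2815 + 0.06×1.4083 + 0.25×1.0633 + 0.50×1.1507 = 0.9792
E(R_P) = R_f + β_P × MRP = 2.14% + 0.9792 × 4.76% = 6.80%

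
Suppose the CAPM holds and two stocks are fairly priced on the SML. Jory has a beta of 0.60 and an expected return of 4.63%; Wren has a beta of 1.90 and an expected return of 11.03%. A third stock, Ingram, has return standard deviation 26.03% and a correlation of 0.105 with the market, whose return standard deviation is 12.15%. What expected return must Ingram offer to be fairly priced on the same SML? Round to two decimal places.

MRP = (11.03% − 4.63%) / (1.90 − 0.60) = 4.9231%
R_f = 4.63% − 0.60 × 4.9231% = 1.6761%
β_Ingram = ρ·σ_i/σ_m = 0.105 × 26.03 / 12.15 = 0.2250
E(R_Ingram) = R_f + β × MRP = 1.6761% + 0.2250 × 4.9231% = 2.78%

2.78%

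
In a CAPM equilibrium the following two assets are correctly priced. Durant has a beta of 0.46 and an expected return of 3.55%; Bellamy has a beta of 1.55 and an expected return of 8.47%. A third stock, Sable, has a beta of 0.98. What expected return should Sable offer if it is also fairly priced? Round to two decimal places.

5.90%

MRP (SML slope) = (8.47% − 3.55%) / (1.55 − 0.46) = 4.92% / 1.09 = 4.5138%
R_f (intercept) = 3.55% − 0.46 × 4.5138% = 1.4737%
E(R_Sable) = R_f + β × MRP = 1.4737% + 0.98 × 4.5138% = 5.90%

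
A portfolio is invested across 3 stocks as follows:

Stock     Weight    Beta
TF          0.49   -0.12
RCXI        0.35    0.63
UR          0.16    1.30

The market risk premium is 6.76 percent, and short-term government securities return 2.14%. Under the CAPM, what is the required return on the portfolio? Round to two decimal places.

β_P = Σ w_i β_i = 0.49×-0.12 + 0.35×0.63 + 0.16×1.30 = 0.3697
E(R_P) = R_f + β_P × MRP = 2.14% + 0.3697 × 6.76% = 4.64%

4.64%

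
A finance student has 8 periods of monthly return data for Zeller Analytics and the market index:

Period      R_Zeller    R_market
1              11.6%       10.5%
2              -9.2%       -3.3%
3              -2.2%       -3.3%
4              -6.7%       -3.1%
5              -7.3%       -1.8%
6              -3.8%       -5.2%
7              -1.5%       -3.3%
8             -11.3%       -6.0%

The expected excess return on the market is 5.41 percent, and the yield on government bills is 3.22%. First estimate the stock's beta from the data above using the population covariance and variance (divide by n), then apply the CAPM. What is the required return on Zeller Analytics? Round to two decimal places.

9.72%

Mean R_i = (11.6 − 9.2 − 2.2 − 6.7 − 7.3 − 3.8 − 1.5 − 11.3) / 8 = -3.8000%
Mean R_m = (10.5 − 3.3 − 3.3 − 3.1 − 1.8 − 5.2 − 3.3 − 6.0) / 8 = -1.9375%
Σ(R_i − R̄_i)(R_m − R̄_m) = 226.9400  ⇒  Cov = 226.9400 / 8 = 28.3675
Σ(R_m − R̄_m)² = 188.7788  ⇒  Var(R_m) = 188.7788 / 8 = 23.5974
β = Cov / Var(R_m) = 28.3675 / 23.5974 = 1.2021
E(R) = R_f + β × MRP = 3.22% + 1.2021 × 5.41% = 9.72%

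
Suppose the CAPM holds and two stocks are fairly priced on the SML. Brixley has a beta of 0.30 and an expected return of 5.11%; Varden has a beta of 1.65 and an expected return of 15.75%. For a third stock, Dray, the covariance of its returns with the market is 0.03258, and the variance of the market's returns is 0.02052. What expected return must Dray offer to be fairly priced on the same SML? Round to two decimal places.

15.26%

MRP = (15.75% − 5.11%) / (1.65 − 0.30) = 7.8815%
R_f = 5.11% − 0.30 × 7.8815% = 2.7456%
β_Dray = Cov / Var(R_m) = 0.03258 / 0.02052 = 1.5877
E(R_Dray) = R_f + β × MRP = 2.7456% + 1.5877 × 7.8815% = 15.26%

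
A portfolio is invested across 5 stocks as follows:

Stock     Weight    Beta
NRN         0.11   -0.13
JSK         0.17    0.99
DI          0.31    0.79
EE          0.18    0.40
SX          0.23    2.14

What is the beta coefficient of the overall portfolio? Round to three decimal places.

β_P = Σ w_i β_i = 0.11×-0.13 + 0.17×0.99 + 0.31×0.79 + 0.18×0.40 + 0.23×2.14 = 0.9631

0.963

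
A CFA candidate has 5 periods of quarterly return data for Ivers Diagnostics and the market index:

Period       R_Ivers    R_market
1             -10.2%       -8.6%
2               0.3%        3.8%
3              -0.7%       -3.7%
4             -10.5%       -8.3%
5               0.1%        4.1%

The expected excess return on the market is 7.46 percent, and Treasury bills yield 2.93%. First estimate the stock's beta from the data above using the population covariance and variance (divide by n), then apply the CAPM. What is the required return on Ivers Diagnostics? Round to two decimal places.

8.96%

Mean R_i = (-10.2 + 0.3 − 0.7 − 10.5 + 0.1) / 5 = -4.2000%
Mean R_m = (-8.6 + 3.8 − 3.7 − 8.3 + 4.1) / 5 = -2.5400%
Σ(R_i − R̄_i)(R_m − R̄_m) = 125.6700  ⇒  Cov = 125.6700 / 5 = 25.1340
Σ(R_m − R̄_m)² = 155.5320  ⇒  Var(R_m) = 155.5320 / 5 = 31.1064
β = Cov / Var(R_m) = 25.1340 / 31.1064 = 0.8080
E(R) = R_f + β × MRP = 2.93% + 0.8080 × 7.46% = 8.96%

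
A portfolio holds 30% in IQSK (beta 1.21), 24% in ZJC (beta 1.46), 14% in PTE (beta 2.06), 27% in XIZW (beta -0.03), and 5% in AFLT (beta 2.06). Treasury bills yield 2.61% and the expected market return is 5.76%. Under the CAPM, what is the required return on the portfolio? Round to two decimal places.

β_P = Σ w_i β_i = 0.30×1.21 + 0.24×1.46 + 0.14×2.06 + 0.27×-0.03 + 0.05×2.06 = 1.0967
MRP = 5.76% − 2.61% = 3.15%
E(R_P) = R_f + β_P × MRP = 2.61% + 1.0967 × 3.15% = 6.06%

6.06%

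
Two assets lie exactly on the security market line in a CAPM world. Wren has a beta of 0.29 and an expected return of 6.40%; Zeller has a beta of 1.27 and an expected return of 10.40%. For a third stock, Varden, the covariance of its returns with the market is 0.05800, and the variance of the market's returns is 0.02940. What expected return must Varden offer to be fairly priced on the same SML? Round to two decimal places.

13.27%

MRP = (10.40% − 6.40%) / (1.27 − 0.29) = 4.0816%
R_f = 6.40% − 0.29 × 4.0816% = 5.2163%
β_Varden = Cov / Var(R_m) = 0.05800 / 0.02940 = 1.9728
E(R_Varden) = R_f + β × MRP = 5.2163% + 1.9728 × 4.0816% = 13.27%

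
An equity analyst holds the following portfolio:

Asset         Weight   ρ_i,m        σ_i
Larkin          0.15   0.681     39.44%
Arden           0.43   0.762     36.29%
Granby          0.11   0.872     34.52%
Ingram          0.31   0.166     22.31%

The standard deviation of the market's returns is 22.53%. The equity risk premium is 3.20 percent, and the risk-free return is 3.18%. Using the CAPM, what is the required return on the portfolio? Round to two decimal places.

β_Larkin = 0.681 × 39.44% / 22.53% = 1.1921
β_Arden = 0.762 × 36.29% / 22.53% = 1.2274
β_Granby = 0.872 × 34.52% / 22.53% = 1.3361
β_Ingram = 0.166 × 22.31% / 22.53% = 0.1644
β_P = Σ w_i β_i = 0.15×1.1921 + 0.43×1.2274 + 0.11×1.3361 + 0.31×0.1644 = 0.9045
E(R_P) = R_f + β_P × MRP = 3.18% + 0.9045 × 3.20% = 6.07%

6.07%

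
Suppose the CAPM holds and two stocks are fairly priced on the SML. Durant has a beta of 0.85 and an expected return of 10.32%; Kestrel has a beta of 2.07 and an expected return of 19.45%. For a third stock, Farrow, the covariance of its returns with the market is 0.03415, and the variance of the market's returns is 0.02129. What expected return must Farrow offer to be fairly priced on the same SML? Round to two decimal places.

MRP = (19.45% − 10.32%) / (2.07 − 0.85) = 7.4836%
R_f = 10.32% − 0.85 × 7.4836% = 3.9589%
β_Farrow = Cov / Var(R_m) = 0.03415 / 0.02129 = 1.6040
E(R_Farrow) = R_f + β × MRP = 3.9589% + 1.6040 × 7.4836% = 15.96%

15.96%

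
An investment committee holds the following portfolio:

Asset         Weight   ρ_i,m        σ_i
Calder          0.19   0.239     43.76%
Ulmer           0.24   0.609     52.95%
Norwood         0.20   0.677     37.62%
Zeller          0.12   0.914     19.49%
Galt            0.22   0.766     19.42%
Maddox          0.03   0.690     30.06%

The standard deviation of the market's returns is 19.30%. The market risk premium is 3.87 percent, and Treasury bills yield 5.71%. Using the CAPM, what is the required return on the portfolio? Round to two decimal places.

9.89%

β_Calder = 0.239 × 43.76% / 19.30% = 0.5419
β_Ulmer = 0.609 × 52.95% / 19.30% = 1.6708
β_Norwood = 0.677 × 37.62% / 19.30% = 1.3196
β_Zeller = 0.914 × 19.49% / 19.30% = 0.9230
β_Galt = 0.766 × 19.42% / 19.30% = 0.7708
β_Maddox = 0.690 × 30.06% / 19.30% = 1.0747
β_P = Σ w_i β_i = 0.19×0.5419 + 0.24×1.6708 + 0.20×1.3196 + 0.12×0.9230 + 0.22×0.7708 + 0.03×1.0747 = 1.0805
E(R_P) = R_f + β_P × MRP = 5.71% + 1.0805 × 3.87% = 9.89%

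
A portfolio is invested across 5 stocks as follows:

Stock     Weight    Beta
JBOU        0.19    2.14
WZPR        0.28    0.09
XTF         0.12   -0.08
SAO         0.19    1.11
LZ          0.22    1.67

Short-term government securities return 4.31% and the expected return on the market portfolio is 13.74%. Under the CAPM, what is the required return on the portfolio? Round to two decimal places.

β_P = Σ w_i β_i = 0.19×2.14 + 0.28×0.09 + 0.12×-0.08 + 0.19×1.11 + 0.22×1.67 = 1.0005
MRP = 13.74% − 4.31% = 9.43%
E(R_P) = R_f + β_P × MRP = 4.31% + 1.0005 × 9.43% = 13.74%

13.74%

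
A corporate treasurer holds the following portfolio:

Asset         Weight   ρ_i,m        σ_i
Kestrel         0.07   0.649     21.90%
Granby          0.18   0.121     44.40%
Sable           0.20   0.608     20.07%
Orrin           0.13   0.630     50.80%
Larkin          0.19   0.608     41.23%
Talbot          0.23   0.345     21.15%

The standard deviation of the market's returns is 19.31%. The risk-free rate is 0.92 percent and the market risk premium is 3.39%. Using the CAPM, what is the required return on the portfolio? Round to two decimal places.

β_Kestrel = 0.649 × 21.90% / 19.31% = 0.7360
β_Granby = 0.121 × 44.40% / 19.31% = 0.2782
β_Sable = 0.608 × 20.07% / 19.31% = 0.6319
β_Orrin = 0.630 × 50.80% / 19.31% = 1.6574
β_Larkin = 0.608 × 41.23% / 19.31% = 1.2982
β_Talbot = 0.345 × 21.15% / 19.31% = 0.3779
β_P = Σ w_i β_i = 0.07×0.7360 + 0.18×0.2782 + 0.20×0.6319 + 0.13×1.6574 + 0.19×1.2982 + 0.23×0.3779 = 0.7770
E(R_P) = R_f + β_P × MRP = 0.92% + 0.7770 × 3.39% = 3.55%

3.55%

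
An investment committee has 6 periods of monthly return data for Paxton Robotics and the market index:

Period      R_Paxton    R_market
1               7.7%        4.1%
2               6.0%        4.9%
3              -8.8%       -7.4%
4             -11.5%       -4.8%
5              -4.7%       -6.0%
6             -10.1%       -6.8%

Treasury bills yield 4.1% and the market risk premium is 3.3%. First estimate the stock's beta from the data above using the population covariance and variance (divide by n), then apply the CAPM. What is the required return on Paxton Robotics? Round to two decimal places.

Mean R_i = (7.7 + 6.0 − 8.8 − 11.5 − 4.7 − 10.1) / 6 = -3.5667%
Mean R_m = (4.1 + 4.9 − 7.4 − 4.8 − 6.0 − 6.8) / 6 = -2.6667%
Σ(R_i − R̄_i)(R_m − R̄_m) = 221.1033  ⇒  Cov = 221.1033 / 6 = 36.8506
Σ(R_m − R̄_m)² = 158.1933  ⇒  Var(R_m) = 158.1933 / 6 = 26.3656
β = Cov / Var(R_m) = 36.8506 / 26.3656 = 1.3977
E(R) = R_f + β × MRP = 4.1% + 1.3977 × 3.3% = 8.71%

8.71%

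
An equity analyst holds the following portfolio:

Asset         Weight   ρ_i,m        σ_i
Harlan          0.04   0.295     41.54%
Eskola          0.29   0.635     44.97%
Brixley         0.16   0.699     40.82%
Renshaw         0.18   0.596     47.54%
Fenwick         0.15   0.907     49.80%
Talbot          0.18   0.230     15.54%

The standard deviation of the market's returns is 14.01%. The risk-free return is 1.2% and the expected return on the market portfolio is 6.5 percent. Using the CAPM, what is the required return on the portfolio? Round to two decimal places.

β_Harlan = 0.295 × 41.54% / 14.01% = 0.8747
β_Eskola = 0.635 × 44.97% / 14.01% = 2.0383
β_Brixley = 0.699 × 40.82% / 14.01% = 2.0366
β_Renshaw = 0.596 × 47.54% / 14.01% = 2.0224
β_Fenwick = 0.907 × 49.80% / 14.01% = 3.2240
β_Talbot = 0.230 × 15.54% / 14.01% = 0.2551
β_P = Σ w_i β_i = 0.04×0.8747 + 0.29×2.0383 + 0.16×2.0366 + 0.18×2.0224 + 0.15×3.2240 + 0.18×0.2551 = 1.8455
MRP = 6.5% − 1.2% = 5.30%
E(R_P) = R_f + β_P × MRP = 1.2% + 1.8455 × 5.3% = 10.98%

10.98%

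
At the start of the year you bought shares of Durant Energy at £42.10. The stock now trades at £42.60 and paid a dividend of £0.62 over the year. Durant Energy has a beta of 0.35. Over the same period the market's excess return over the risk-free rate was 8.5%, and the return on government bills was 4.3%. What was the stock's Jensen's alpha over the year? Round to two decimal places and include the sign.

Realised HPR = (P1 + D1 − P0) / P0 = (42.60 + 0.62 − 42.10) / 42.10 = 1.12 / 42.10 = 2.6603%
CAPM required = R_f + β·MRP = 4.3% + 0.35 × 8.5% = 7.2750%
α = realised − required = 2.6603% − 7.2750% = -4.61%

-4.61%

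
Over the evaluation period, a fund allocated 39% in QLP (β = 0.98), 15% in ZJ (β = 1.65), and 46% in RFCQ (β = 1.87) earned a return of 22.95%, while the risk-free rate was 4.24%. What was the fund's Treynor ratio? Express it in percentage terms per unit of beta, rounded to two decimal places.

β_P = 0.39×0.98 + 0.15×1.65 + 0.46×1.87 = 1.4899
Treynor = (R_P − R_f) / β_P = (22.95% − 4.24%) / 1.4899 = 18.71% / 1.4899 = 12.56%

12.56%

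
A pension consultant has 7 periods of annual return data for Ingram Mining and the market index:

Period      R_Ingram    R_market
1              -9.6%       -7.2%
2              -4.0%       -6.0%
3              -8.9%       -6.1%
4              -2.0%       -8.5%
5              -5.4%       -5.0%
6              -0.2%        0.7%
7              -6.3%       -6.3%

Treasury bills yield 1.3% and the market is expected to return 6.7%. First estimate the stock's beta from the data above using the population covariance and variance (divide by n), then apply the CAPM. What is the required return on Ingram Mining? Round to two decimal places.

Mean R_i = (-9.6 − 4.0 − 8.9 − 2.0 − 5.4 − 0.2 − 6.3) / 7 = -5.2000%
Mean R_m = (-7.2 − 6.0 − 6.1 − 8.5 − 5.0 + 0.7 − 6.3) / 7 = -5.4857%
Σ(R_i − R̄_i)(R_m − R̄_m) = 31.2800  ⇒  Cov = 31.2800 / 7 = 4.4686
Σ(R_m − R̄_m)² = 51.8286  ⇒  Var(R_m) = 51.8286 / 7 = 7.4041
β = Cov / Var(R_m) = 4.4686 / 7.4041 = 0.6035
MRP = 6.7% − 1.3% = 5.40%
E(R) = R_f + β × MRP = 1.3% + 0.6035 × 5.4% = 4.56%

4.56%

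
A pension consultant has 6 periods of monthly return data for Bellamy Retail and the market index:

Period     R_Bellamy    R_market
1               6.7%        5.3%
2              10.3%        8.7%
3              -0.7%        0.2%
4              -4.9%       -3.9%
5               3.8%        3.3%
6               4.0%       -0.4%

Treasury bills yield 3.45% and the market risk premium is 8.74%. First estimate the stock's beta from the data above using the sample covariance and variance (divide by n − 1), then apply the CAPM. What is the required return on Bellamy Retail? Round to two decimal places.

13.21%

Mean R_i = (6.7 + 10.3 − 0.7 − 4.9 + 3.8 + 4.0) / 6 = 3.2000%
Mean R_m = (5.3 + 8.7 + 0.2 − 3.9 + 3.3 − 0.4) / 6 = 2.2000%
Σ(R_i − R̄_i)(R_m − R̄_m) = 112.7900  ⇒  Cov = 112.7900 / 5 = 22.5580
Σ(R_m − R̄_m)² = 101.0400  ⇒  Var(R_m) = 101.0400 / 5 = 20.2080
β = Cov / Var(R_m) = 22.5580 / 20.2080 = 1.1163
E(R) = R_f + β × MRP = 3.45% + 1.1163 × 8.74% = 13.21%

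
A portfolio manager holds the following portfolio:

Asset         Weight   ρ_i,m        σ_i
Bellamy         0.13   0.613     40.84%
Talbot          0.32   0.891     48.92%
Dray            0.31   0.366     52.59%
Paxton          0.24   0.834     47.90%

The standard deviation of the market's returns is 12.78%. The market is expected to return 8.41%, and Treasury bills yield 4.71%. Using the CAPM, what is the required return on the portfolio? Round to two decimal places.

14.19%

β_Bellamy = 0.613 × 40.84% / 12.78% = 1.9589
β_Talbot = 0.891 × 48.92% / 12.78% = 3.4106
β_Dray = 0.366 × 52.59% / 12.78% = 1.5061
β_Paxton = 0.834 × 47.90% / 12.78% = 3.1259
β_P = Σ w_i β_i = 0.13×1.9589 + 0.32×3.4106 + 0.31×1.5061 + 0.24×3.1259 = 2.5632
MRP = 8.41% − 4.71% = 3.70%
E(R_P) = R_f + β_P × MRP = 4.71% + 2.5632 × 3.70% = 14.19%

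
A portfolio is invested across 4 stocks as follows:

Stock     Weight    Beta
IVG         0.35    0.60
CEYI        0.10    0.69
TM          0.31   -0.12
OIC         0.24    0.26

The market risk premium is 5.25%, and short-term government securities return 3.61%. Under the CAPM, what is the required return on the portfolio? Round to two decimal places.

5.21%

β_P = Σ w_i β_i = 0.35×0.60 + 0.10×0.69 + 0.31×-0.12 + 0.24×0.26 = 0.3042
E(R_P) = R_f + β_P × MRP = 3.61% + 0.3042 × 5.25% = 5.21%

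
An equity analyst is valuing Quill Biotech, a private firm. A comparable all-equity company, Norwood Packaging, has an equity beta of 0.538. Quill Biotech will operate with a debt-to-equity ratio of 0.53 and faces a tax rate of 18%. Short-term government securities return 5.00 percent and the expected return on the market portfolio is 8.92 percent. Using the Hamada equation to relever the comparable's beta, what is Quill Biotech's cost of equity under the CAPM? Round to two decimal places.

8.03%

β_L = β_U × [1 + (1 − t)(D/E)] = 0.538 × [1 + (1 − 0.18) × 0.53]
    = 0.538 × [1 + 0.82 × 0.53] = 0.538 × 1.4346 = 0.7718
MRP = 8.92% − 5.00% = 3.92%
E(R) = R_f + β_L × MRP = 5.00% + 0.7718 × 3.92% = 8.03%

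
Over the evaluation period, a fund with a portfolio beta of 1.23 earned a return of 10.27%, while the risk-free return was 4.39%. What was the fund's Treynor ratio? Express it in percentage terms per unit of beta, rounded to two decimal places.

Treynor = (R_P − R_f) / β_P = (10.27% − 4.39%) / 1.2300 = 5.88% / 1.2300 = 4.78%

4.78%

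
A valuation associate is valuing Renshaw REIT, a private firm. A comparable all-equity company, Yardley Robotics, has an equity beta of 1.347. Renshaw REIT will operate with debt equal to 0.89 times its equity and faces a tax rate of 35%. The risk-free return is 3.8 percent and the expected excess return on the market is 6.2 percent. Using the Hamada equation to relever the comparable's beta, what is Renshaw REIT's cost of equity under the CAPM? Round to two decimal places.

16.98%

β_L = β_U × [1 + (1 − t)(D/E)] = 1.347 × [1 + (1 − 0.35) × 0.89]
    = 1.347 × [1 + 0.65 × 0.89] = 1.347 × 1.5785 = 2.1262
E(R) = R_f + β_L × MRP = 3.8% + 2.1262 × 6.2% = 16.98%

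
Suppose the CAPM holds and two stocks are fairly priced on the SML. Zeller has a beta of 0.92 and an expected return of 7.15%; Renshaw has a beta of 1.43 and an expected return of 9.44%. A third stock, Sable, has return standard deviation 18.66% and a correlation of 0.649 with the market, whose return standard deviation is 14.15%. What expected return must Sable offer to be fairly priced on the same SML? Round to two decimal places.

6.86%

MRP = (9.44% − 7.15%) / (1.43 − 0.92) = 4.4902%
R_f = 7.15% − 0.92 × 4.4902% = 3.0190%
β_Sable = ρ·σ_i/σ_m = 0.649 × 18.66 / 14.15 = 0.8559
E(R_Sable) = R_f + β × MRP = 3.0190% + 0.8559 × 4.4902% = 6.86%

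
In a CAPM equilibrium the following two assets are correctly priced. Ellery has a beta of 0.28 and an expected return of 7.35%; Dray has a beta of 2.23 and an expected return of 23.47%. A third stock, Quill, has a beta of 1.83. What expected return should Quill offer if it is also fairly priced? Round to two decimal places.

20.16%

MRP (SML slope) = (23.47% − 7.35%) / (2.23 − 0.28) = 16.12% / 1.95 = 8.2667%
R_f (intercept) = 7.35% − 0.28 × 8.2667% = 5.0353%
E(R_Quill) = R_f + β × MRP = 5.0353% + 1.83 × 8.2667% = 20.16%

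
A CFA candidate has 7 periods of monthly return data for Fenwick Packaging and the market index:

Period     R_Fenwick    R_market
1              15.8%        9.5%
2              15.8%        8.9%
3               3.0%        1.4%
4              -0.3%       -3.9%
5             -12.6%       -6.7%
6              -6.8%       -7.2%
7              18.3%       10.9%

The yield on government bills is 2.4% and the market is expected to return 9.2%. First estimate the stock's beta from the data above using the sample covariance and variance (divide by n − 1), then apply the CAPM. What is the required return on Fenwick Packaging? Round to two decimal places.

Mean R_i = (15.8 + 15.8 + 3.0 − 0.3 − 12.6 − 6.8 + 18.3) / 7 = 4.7429%
Mean R_m = (9.5 + 8.9 + 1.4 − 3.9 − 6.7 − 7.2 + 10.9) / 7 = 1.8429%
Σ(R_i − R̄_i)(R_m − R̄_m) = 567.7571  ⇒  Cov = 567.7571 / 6 = 94.6262
Σ(R_m − R̄_m)² = 378.3971  ⇒  Var(R_m) = 378.3971 / 6 = 63.0662
β = Cov / Var(R_m) = 94.6262 / 63.0662 = 1.5004
MRP = 9.2% − 2.4% = 6.80%
E(R) = R_f + β × MRP = 2.4% + 1.5004 × 6.8% = 12.60%

12.60%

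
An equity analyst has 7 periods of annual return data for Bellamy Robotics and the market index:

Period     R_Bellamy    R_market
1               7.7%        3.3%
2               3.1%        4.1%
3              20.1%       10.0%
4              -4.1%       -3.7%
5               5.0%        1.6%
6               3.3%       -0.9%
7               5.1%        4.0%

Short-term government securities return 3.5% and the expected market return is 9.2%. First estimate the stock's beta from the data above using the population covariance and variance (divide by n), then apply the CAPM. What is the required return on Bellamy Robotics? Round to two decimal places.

12.33%

Mean R_i = (7.7 + 3.1 + 20.1 − 4.1 + 5.0 + 3.3 + 5.1) / 7 = 5.7429%
Mean R_m = (3.3 + 4.1 + 10.0 − 3.7 + 1.6 − 0.9 + 4.0) / 7 = 2.6286%
Σ(R_i − R̄_i)(R_m − R̄_m) = 174.0514  ⇒  Cov = 174.0514 / 7 = 24.8645
Σ(R_m − R̄_m)² = 112.3943  ⇒  Var(R_m) = 112.3943 / 7 = 16.0563
β = Cov / Var(R_m) = 24.8645 / 16.0563 = 1.5486
MRP = 9.2% − 3.5% = 5.70%
E(R) = R_f + β × MRP = 3.5% + 1.5486 × 5.7% = 12.33%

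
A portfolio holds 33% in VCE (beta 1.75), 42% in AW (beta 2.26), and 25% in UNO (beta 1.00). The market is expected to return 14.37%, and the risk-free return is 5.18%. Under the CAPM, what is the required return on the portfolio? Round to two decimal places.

21.51%

β_P = Σ w_i β_i = 0.33×1.75 + 0.42×2.26 + 0.25×1.00 = 1.7767
MRP = 14.37% − 5.18% = 9.19%
E(R_P) = R_f + β_P × MRP = 5.18% + 1.7767 × 9.19% = 21.51%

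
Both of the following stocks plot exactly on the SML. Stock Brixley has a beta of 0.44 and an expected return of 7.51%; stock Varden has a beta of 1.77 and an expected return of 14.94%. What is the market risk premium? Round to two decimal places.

5.59%

Both satisfy E(R) = R_f + β·MRP, so the slope of the SML is
MRP = (14.94% − 7.51%) / (1.77 − 0.44) = 7.43% / 1.33 = 5.5865%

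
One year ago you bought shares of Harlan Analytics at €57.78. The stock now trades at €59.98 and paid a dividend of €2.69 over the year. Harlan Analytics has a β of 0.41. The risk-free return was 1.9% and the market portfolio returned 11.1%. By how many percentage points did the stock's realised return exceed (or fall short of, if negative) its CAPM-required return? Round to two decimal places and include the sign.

+2.79%

Realised HPR = (P1 + D1 − P0) / P0 = (59.98 + 2.69 − 57.78) / 57.78 = 4.89 / 57.78 = 8.4631%
MRP = 11.1% − 1.9% = 9.20%
CAPM required = R_f + β·MRP = 1.9% + 0.41 × 9.2% = 5.6720%
α = realised − required = 8.4631% − 5.6720% = +2.79%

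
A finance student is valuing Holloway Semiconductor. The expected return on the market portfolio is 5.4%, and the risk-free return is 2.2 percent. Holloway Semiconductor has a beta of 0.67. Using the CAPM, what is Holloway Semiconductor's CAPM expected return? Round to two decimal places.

4.34%

Market risk premium = E(R_m) − R_f = 5.4% − 2.2% = 3.20%
E(R) = R_f + β × MRP = 2.2% + 0.67 × 3.2% = 4.34%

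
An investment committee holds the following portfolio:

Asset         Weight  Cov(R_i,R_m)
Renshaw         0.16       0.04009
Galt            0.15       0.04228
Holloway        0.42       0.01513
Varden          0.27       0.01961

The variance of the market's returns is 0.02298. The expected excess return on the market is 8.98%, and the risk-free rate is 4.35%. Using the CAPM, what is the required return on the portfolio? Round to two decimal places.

13.89%

β_Renshaw = 0.04009 / 0.02298 = 1.7446
β_Galt = 0.04228 / 0.02298 = 1.8399
β_Holloway = 0.01513 / 0.02298 = 0.6584
β_Varden = 0.01961 / 0.02298 = 0.8534
β_P = Σ w_i β_i = 0.16×1.7446 + 0.15×1.8399 + 0.42×0.6584 + 0.27×0.8534 = 1.0621
E(R_P) = R_f + β_P × MRP = 4.35% + 1.0621 × 8.98% = 13.89%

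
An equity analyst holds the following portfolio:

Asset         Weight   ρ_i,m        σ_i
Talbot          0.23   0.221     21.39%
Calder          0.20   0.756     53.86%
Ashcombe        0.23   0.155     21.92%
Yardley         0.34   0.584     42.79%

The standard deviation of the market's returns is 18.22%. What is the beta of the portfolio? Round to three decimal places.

β_Talbot = 0.221 × 21.39% / 18.22% = 0.2595
β_Calder = 0.756 × 53.86% / 18.22% = 2.2348
β_Ashcombe = 0.155 × 21.92% / 18.22% = 0.1865
β_Yardley = 0.584 × 42.79% / 18.22% = 1.3715
β_P = Σ w_i β_i = 0.23×0.2595 + 0.20×2.2348 + 0.23×0.1865 + 0.34×1.3715 = 1.0159

1.016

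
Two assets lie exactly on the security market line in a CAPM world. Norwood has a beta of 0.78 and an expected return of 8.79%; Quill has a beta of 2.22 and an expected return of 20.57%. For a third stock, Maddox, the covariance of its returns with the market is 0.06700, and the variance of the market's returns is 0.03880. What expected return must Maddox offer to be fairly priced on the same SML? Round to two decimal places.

16.54%

MRP = (20.57% − 8.79%) / (2.22 − 0.78) = 8.1806%
R_f = 8.79% − 0.78 × 8.1806% = 2.4091%
β_Maddox = Cov / Var(R_m) = 0.06700 / 0.03880 = 1.7268
E(R_Maddox) = R_f + β × MRP = 2.4091% + 1.7268 × 8.1806% = 16.54%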